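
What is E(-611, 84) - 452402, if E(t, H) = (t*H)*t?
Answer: 30906562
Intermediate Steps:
E(t, H) = H*t² (E(t, H) = (H*t)*t = H*t²)
E(-611, 84) - 452402 = 84*(-611)² - 452402 = 84*373321 - 452402 = 31358964 - 452402 = 30906562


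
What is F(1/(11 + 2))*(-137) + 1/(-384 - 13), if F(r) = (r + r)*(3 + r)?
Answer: -4351289/67093 ≈ -64.855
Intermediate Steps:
F(r) = 2*r*(3 + r) (F(r) = (2*r)*(3 + r) = 2*r*(3 + r))
F(1/(11 + 2))*(-137) + 1/(-384 - 13) = (2*(3 + 1/(11 + 2))/(11 + 2))*(-137) + 1/(-384 - 13) = (2*(3 + 1/13)/13)*(-137) + 1/(-397) = (2*(1/13)*(3 + 1/13))*(-137) - 1/397 = (2*(1/13)*(40/13))*(-137) - 1/397 = (80/169)*(-137) - 1/397 = -10960/169 - 1/397 = -4351289/67093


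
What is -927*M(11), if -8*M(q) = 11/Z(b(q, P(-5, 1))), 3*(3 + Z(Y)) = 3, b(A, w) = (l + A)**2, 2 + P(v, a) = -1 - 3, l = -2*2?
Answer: -10197/16 ≈ -637.31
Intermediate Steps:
l = -4
P(v, a) = -6 (P(v, a) = -2 + (-1 - 3) = -2 - 4 = -6)
b(A, w) = (-4 + A)**2
Z(Y) = -2 (Z(Y) = -3 + (1/3)*3 = -3 + 1 = -2)
M(q) = 11/16 (M(q) = -11/(8*(-2)) = -11*(-1)/(8*2) = -1/8*(-11/2) = 11/16)
-927*M(11) = -927*11/16 = -10197/16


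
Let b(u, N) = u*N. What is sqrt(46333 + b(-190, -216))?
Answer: 13*sqrt(517) ≈ 295.59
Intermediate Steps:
b(u, N) = N*u
sqrt(46333 + b(-190, -216)) = sqrt(46333 - 216*(-190)) = sqrt(46333 + 41040) = sqrt(87373) = 13*sqrt(517)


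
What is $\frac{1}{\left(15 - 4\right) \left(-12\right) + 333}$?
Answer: $\frac{1}{201} \approx 0.0049751$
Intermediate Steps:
$\frac{1}{\left(15 - 4\right) \left(-12\right) + 333} = \frac{1}{11 \left(-12\right) + 333} = \frac{1}{-132 + 333} = \frac{1}{201}$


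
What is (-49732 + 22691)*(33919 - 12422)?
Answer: -581300377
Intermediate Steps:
(-49732 + 22691)*(33919 - 12422) = -27041*21497 = -581300377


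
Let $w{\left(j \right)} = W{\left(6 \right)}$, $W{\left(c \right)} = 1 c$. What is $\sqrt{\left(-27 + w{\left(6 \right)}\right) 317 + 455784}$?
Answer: $3 \sqrt{49903} \approx 670.17$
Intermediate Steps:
$W{\left(c \right)} = c$
$w{\left(j \right)} = 6$
$\sqrt{\left(-27 + w{\left(6 \right)}\right) 317 + 455784} = \sqrt{\left(-27 + 6\right) 317 + 455784} = \sqrt{\left(-21\right) 317 + 455784} = \sqrt{-6657 + 455784} = \sqrt{449127} = 3 \sqrt{49903}$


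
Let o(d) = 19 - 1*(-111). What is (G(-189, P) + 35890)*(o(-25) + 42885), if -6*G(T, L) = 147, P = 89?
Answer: 3085508965/2 ≈ 1.5428e+9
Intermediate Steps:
G(T, L) = -49/2 (G(T, L) = -⅙*147 = -49/2)
o(d) = 130 (o(d) = 19 + 111 = 130)
(G(-189, P) + 35890)*(o(-25) + 42885) = (-49/2 + 35890)*(130 + 42885) = (71731/2)*43015 = 3085508965/2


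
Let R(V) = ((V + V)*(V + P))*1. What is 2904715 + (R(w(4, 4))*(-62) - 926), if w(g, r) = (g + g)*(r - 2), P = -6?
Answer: 2883949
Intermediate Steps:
w(g, r) = 2*g*(-2 + r) (w(g, r) = (2*g)*(-2 + r) = 2*g*(-2 + r))
R(V) = 2*V*(-6 + V) (R(V) = ((V + V)*(V - 6))*1 = ((2*V)*(-6 + V))*1 = (2*V*(-6 + V))*1 = 2*V*(-6 + V))
2904715 + (R(w(4, 4))*(-62) - 926) = 2904715 + ((2*(2*4*(-2 + 4))*(-6 + 2*4*(-2 + 4)))*(-62) - 926) = 2904715 + ((2*(2*4*2)*(-6 + 2*4*2))*(-62) - 926) = 2904715 + ((2*16*(-6 + 16))*(-62) - 926) = 2904715 + ((2*16*10)*(-62) - 926) = 2904715 + (320*(-62) - 926) = 2904715 + (-19840 - 926) = 2904715 - 20766 = 2883949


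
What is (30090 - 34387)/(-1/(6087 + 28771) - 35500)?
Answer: 149784826/1237459001 ≈ 0.12104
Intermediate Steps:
(30090 - 34387)/(-1/(6087 + 28771) - 35500) = -4297/(-1/34858 - 35500) = -4297/(-1237459001/34858) = -4297*(-34858/1237459001) = 149784826/1237459001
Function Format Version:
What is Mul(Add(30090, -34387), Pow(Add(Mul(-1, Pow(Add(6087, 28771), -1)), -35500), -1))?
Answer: Rational(149784826, 1237459001) ≈ 0.12104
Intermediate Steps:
Mul(Add(30090, -34387), Pow(Add(Mul(-1, Pow(Add(6087, 28771), -1)), -35500), -1)) = Mul(-4297, Pow(Add(Mul(-1, Pow(34858, -1)), -35500), -1)) = Mul(-4297, Pow(Add(Mul(-1, Rational(1, 34858)), -35500), -1)) = Mul(-4297, Pow(Add(Rational(-1, 34858), -35500), -1)) = Mul(-4297, Pow(Rational(-1237459001, 34858), -1)) = Mul(-4297, Rational(-34858, 1237459001)) = Rational(149784826, 1237459001)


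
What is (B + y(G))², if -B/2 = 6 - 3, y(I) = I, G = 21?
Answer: 225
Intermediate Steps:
B = -6 (B = -2*(6 - 3) = -2*3 = -6)
(B + y(G))² = (-6 + 21)² = 15² = 225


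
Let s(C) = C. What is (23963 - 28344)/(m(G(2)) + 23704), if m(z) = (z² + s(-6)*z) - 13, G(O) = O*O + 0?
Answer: -4381/23683 ≈ -0.18498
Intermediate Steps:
G(O) = O² (G(O) = O² + 0 = O²)
m(z) = -13 + z² - 6*z (m(z) = (z² - 6*z) - 13 = -13 + z² - 6*z)
(23963 - 28344)/(m(G(2)) + 23704) = (23963 - 28344)/((-13 + (2²)² - 6*2²) + 23704) = -4381/((-13 + 4² - 6*4) + 23704) = -4381/((-13 + 16 - 24) + 23704) = -4381/(-21 + 23704) = -4381/23683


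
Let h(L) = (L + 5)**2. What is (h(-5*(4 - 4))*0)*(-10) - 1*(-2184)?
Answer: 2184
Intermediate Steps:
h(L) = (5 + L)**2
(h(-5*(4 - 4))*0)*(-10) - 1*(-2184) = ((5 - 5*(4 - 4))**2*0)*(-10) - 1*(-2184) = ((5 - 5*0)**2*0)*(-10) + 2184 = ((5 + 0)**2*0)*(-10) + 2184 = (5**2*0)*(-10) + 2184 = (25*0)*(-10) + 2184 = 0*(-10) + 2184 = 0 + 2184 = 2184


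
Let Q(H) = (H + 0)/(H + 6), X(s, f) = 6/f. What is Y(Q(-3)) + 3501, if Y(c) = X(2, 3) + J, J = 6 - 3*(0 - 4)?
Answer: 3521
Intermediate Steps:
Q(H) = H/(6 + H)
J = 18 (J = 6 - 3*(-4) = 6 + 12 = 18)
Y(c) = 20 (Y(c) = 6/3 + 18 = 6*(⅓) + 18 = 2 + 18 = 20)
Y(Q(-3)) + 3501 = 20 + 3501 = 3521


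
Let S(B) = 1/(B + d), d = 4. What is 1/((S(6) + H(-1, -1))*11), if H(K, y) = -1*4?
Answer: -10/429 ≈ -0.023310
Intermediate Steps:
H(K, y) = -4
S(B) = 1/(4 + B) (S(B) = 1/(B + 4) = 1/(4 + B))
1/((S(6) + H(-1, -1))*11) = 1/((1/(4 + 6) - 4)*11) = 1/((1/10 - 4)*11) = 1/((⅒ - 4)*11) = 1/(-39/10*11) = 1/(-429/10) = -10/429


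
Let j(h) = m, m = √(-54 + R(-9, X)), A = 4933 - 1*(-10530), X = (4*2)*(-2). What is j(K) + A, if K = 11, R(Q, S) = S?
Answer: 15463 + I*√70 ≈ 15463.0 + 8.3666*I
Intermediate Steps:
X = -16 (X = 8*(-2) = -16)
A = 15463 (A = 4933 + 10530 = 15463)
m = I*√70 (m = √(-54 - 16) = √(-70) = I*√70 ≈ 8.3666*I)
j(h) = I*√70
j(K) + A = I*√70 + 15463 = 15463 + I*√70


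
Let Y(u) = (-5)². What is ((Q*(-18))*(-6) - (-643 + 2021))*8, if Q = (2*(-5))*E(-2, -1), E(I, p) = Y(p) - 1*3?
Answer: -201104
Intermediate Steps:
Y(u) = 25
E(I, p) = 22 (E(I, p) = 25 - 1*3 = 25 - 3 = 22)
Q = -220 (Q = (2*(-5))*22 = -10*22 = -220)
((Q*(-18))*(-6) - (-643 + 2021))*8 = (-220*(-18)*(-6) - (-643 + 2021))*8 = (3960*(-6) - 1*1378)*8 = (-23760 - 1378)*8 = -25138*8 = -201104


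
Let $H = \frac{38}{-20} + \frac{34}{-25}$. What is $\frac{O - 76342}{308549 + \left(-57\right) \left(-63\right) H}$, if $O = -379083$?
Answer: $- \frac{22771250}{14842117} \approx -1.5342$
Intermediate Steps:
$H = - \frac{163}{50}$ ($H = 38 \left(- \frac{1}{20}\right) + 34 \left(- \frac{1}{25}\right) = - \frac{19}{10} - \frac{34}{25} = - \frac{163}{50} \approx -3.26$)
$\frac{O - 76342}{308549 + \left(-57\right) \left(-63\right) H} = \frac{-379083 - 76342}{308549 + \left(-57\right) \left(-63\right) \left(- \frac{163}{50}\right)} = - \frac{455425}{308549 + 3591 \left(- \frac{163}{50}\right)} = - \frac{455425}{308549 - \frac{585333}{50}} = - \frac{455425}{\frac{14842117}{50}} = \left(-455425\right) \frac{50}{14842117} = - \frac{22771250}{14842117}$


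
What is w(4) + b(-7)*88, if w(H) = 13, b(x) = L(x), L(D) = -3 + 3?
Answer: 13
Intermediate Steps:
L(D) = 0
b(x) = 0
w(4) + b(-7)*88 = 13 + 0*88 = 13 + 0 = 13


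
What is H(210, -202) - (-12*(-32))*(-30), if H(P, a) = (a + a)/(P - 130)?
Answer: 230299/20 ≈ 11515.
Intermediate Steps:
H(P, a) = 2*a/(-130 + P) (H(P, a) = (2*a)/(-130 + P) = 2*a/(-130 + P))
H(210, -202) - (-12*(-32))*(-30) = 2*(-202)/(-130 + 210) - (-12*(-32))*(-30) = 2*(-202)/80 - 384*(-30) = 2*(-202)*(1/80) - 1*(-11520) = -101/20 + 11520 = 230299/20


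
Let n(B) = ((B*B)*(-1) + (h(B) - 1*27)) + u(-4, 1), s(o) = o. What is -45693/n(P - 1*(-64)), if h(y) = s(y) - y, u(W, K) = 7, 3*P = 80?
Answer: 411237/74164 ≈ 5.5450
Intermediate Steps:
P = 80/3 (P = (⅓)*80 = 80/3 ≈ 26.667)
h(y) = 0 (h(y) = y - y = 0)
n(B) = -20 - B² (n(B) = ((B*B)*(-1) + (0 - 1*27)) + 7 = (B²*(-1) + (0 - 27)) + 7 = (-B² - 27) + 7 = (-27 - B²) + 7 = -20 - B²)
-45693/n(P - 1*(-64)) = -45693/(-20 - (80/3 - 1*(-64))²) = -45693/(-20 - (80/3 + 64)²) = -45693/(-20 - (272/3)²) = -45693/(-20 - 1*73984/9) = -45693/(-20 - 73984/9) = -45693/(-74164/9) = -45693*(-9/74164) = 411237/74164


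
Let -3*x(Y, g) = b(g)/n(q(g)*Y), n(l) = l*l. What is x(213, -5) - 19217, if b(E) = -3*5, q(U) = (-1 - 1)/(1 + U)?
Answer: -871856053/45369 ≈ -19217.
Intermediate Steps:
q(U) = -2/(1 + U)
n(l) = l²
b(E) = -15
x(Y, g) = 5*(1 + g)²/(4*Y²) (x(Y, g) = -(-5)/(((-2/(1 + g))*Y)²) = -(-5)/((-2*Y/(1 + g))²) = -(-5)/(4*Y²/(1 + g)²) = -(-5)*(1 + g)²/(4*Y²) = 5*(1 + g)²/(4*Y²))
x(213, -5) - 19217 = (5/4)*(1 - 5)²/213² - 19217 = (5/4)*(1/45369)*(-4)² - 19217 = (5/4)*(1/45369)*16 - 19217 = 20/45369 - 19217 = -871856053/45369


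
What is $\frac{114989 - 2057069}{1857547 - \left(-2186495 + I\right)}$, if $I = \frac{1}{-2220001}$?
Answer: $- \frac{4311419542080}{8977777284043} \approx -0.48023$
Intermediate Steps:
$I = - \frac{1}{2220001} \approx -4.5045 \cdot 10^{-7}$
$\frac{114989 - 2057069}{1857547 - \left(-2186495 + I\right)} = \frac{114989 - 2057069}{1857547 + \left(2186495 - - \frac{1}{2220001}\right)} = - \frac{1942080}{1857547 + \left(2186495 + \frac{1}{2220001}\right)} = - \frac{1942080}{1857547 + \frac{4854021086496}{2220001}} = - \frac{1942080}{\frac{8977777284043}{2220001}} = \left(-1942080\right) \frac{2220001}{8977777284043} = - \frac{4311419542080}{8977777284043}$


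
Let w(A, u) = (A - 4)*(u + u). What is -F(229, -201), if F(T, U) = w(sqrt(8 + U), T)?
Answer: 1832 - 458*I*sqrt(193) ≈ 1832.0 - 6362.7*I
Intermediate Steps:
w(A, u) = 2*u*(-4 + A) (w(A, u) = (-4 + A)*(2*u) = 2*u*(-4 + A))
F(T, U) = 2*T*(-4 + sqrt(8 + U))
-F(229, -201) = -2*229*(-4 + sqrt(8 - 201)) = -2*229*(-4 + sqrt(-193)) = -2*229*(-4 + I*sqrt(193)) = -(-1832 + 458*I*sqrt(193)) = 1832 - 458*I*sqrt(193)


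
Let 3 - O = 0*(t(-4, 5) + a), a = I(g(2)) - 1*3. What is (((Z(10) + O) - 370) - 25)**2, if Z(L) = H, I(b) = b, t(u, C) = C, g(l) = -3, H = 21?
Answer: 137641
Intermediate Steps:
Z(L) = 21
a = -6 (a = -3 - 1*3 = -3 - 3 = -6)
O = 3 (O = 3 - 0*(5 - 6) = 3 - 0*(-1) = 3 - 1*0 = 3 + 0 = 3)
(((Z(10) + O) - 370) - 25)**2 = (((21 + 3) - 370) - 25)**2 = ((24 - 370) - 25)**2 = (-346 - 25)**2 = (-371)**2 = 137641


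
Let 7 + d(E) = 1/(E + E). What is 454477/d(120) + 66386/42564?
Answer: -2321267352313/35732478 ≈ -64962.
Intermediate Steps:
d(E) = -7 + 1/(2*E) (d(E) = -7 + 1/(E + E) = -7 + 1/(2*E))
454477/d(120) + 66386/42564 = 454477/(-7 + (½)/120) + 66386/42564 = 454477/(-7 + (½)*(1/120)) + 66386*(1/42564) = 454477/(-7 + 1/240) + 33193/21282 = 454477/(-1679/240) + 33193/21282 = 454477*(-240/1679) + 33193/21282 = -109074480/1679 + 33193/21282 = -2321267352313/35732478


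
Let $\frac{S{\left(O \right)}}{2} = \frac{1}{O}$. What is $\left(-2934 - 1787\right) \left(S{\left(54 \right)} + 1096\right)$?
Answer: $- \frac{139708553}{27} \approx -5.1744 \cdot 10^{6}$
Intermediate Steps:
$S{\left(O \right)} = \frac{2}{O}$
$\left(-2934 - 1787\right) \left(S{\left(54 \right)} + 1096\right) = \left(-2934 - 1787\right) \left(\frac{2}{54} + 1096\right) = - 4721 \left(2 \cdot \frac{1}{54} + 1096\right) = - 4721 \left(\frac{1}{27} + 1096\right) = \left(-4721\right) \frac{29593}{27} = - \frac{139708553}{27}$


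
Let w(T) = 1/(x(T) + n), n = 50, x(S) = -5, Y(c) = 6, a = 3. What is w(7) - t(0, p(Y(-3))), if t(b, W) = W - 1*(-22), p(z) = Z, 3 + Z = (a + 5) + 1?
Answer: -1259/45 ≈ -27.978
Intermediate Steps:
Z = 6 (Z = -3 + ((3 + 5) + 1) = -3 + (8 + 1) = -3 + 9 = 6)
p(z) = 6
w(T) = 1/45 (w(T) = 1/(-5 + 50) = 1/45)
t(b, W) = 22 + W (t(b, W) = W + 22 = 22 + W)
w(7) - t(0, p(Y(-3))) = 1/45 - (22 + 6) = 1/45 - 1*28 = 1/45 - 28 = -1259/45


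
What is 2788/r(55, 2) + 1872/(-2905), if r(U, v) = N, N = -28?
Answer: -291127/2905 ≈ -100.22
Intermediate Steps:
r(U, v) = -28
2788/r(55, 2) + 1872/(-2905) = 2788/(-28) + 1872/(-2905) = 2788*(-1/28) + 1872*(-1/2905) = -697/7 - 1872/2905 = -291127/2905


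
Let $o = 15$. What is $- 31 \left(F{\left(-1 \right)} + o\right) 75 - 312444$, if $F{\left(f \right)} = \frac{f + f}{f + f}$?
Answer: $-349644$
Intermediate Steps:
$F{\left(f \right)} = 1$ ($F{\left(f \right)} = \frac{2 f}{2 f} = 2 f \frac{1}{2 f} = 1$)
$- 31 \left(F{\left(-1 \right)} + o\right) 75 - 312444 = - 31 \left(1 + 15\right) 75 - 312444 = \left(-31\right) 16 \cdot 75 - 312444 = \left(-496\right) 75 - 312444 = -37200 - 312444 = -349644$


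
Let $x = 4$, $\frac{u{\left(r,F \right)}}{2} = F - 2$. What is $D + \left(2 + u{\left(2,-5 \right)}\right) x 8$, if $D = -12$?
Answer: $-396$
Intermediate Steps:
$u{\left(r,F \right)} = -4 + 2 F$ ($u{\left(r,F \right)} = 2 \left(F - 2\right) = 2 \left(-2 + F\right) = -4 + 2 F$)
$D + \left(2 + u{\left(2,-5 \right)}\right) x 8 = -12 + \left(2 + \left(-4 + 2 \left(-5\right)\right)\right) 4 \cdot 8 = -12 + \left(2 - 14\right) 4 \cdot 8 = -12 + \left(-12\right) 4 \cdot 8 = -12 - 384 = -396$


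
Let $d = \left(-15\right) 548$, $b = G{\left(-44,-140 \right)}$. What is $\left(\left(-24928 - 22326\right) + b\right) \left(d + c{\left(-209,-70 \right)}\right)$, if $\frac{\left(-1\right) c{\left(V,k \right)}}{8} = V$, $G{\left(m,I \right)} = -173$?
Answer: $310551996$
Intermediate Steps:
$b = -173$
$c{\left(V,k \right)} = - 8 V$
$d = -8220$
$\left(\left(-24928 - 22326\right) + b\right) \left(d + c{\left(-209,-70 \right)}\right) = \left(\left(-24928 - 22326\right) - 173\right) \left(-8220 - -1672\right) = \left(-47254 - 173\right) \left(-8220 + 1672\right) = \left(-47427\right) \left(-6548\right) = 310551996$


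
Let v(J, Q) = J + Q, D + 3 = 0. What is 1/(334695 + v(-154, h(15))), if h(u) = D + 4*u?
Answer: 1/334598 ≈ 2.9887e-6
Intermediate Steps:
D = -3 (D = -3 + 0 = -3)
h(u) = -3 + 4*u
1/(334695 + v(-154, h(15))) = 1/(334695 + (-154 + (-3 + 4*15))) = 1/(334695 + (-154 + (-3 + 60))) = 1/(334695 + (-154 + 57)) = 1/(334695 - 97) = 1/334598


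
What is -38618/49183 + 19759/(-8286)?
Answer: -1291795645/407530338 ≈ -3.1698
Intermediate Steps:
-38618/49183 + 19759/(-8286) = -38618*1/49183 + 19759*(-1/8286) = -38618/49183 - 19759/8286 = -1291795645/407530338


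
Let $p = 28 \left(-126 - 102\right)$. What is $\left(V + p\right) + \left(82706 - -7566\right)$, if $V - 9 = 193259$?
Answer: $277156$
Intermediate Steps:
$V = 193268$ ($V = 9 + 193259 = 193268$)
$p = -6384$ ($p = 28 \left(-228\right) = -6384$)
$\left(V + p\right) + \left(82706 - -7566\right) = \left(193268 - 6384\right) + \left(82706 - -7566\right) = 186884 + \left(82706 + 7566\right) = 186884 + 90272 = 277156$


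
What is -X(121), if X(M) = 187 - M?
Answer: -66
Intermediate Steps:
-X(121) = -(187 - 1*121) = -(187 - 121) = -1*66 = -66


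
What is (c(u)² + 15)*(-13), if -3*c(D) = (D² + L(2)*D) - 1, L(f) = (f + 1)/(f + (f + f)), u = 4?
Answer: -5512/9 ≈ -612.44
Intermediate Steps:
L(f) = (1 + f)/(3*f) (L(f) = (1 + f)/(f + 2*f) = (1 + f)/((3*f)) = (1 + f)*(1/(3*f)) = (1 + f)/(3*f))
c(D) = ⅓ - D²/3 - D/6 (c(D) = -((D² + ((⅓)*(1 + 2)/2)*D) - 1)/3 = -((D² + ((⅓)*(½)*3)*D) - 1)/3 = -((D² + D/2) - 1)/3 = -(-1 + D² + D/2)/3 = ⅓ - D²/3 - D/6)
(c(u)² + 15)*(-13) = ((⅓ - ⅓*4² - ⅙*4)² + 15)*(-13) = ((⅓ - ⅓*16 - ⅔)² + 15)*(-13) = ((⅓ - 16/3 - ⅔)² + 15)*(-13) = ((-17/3)² + 15)*(-13) = (289/9 + 15)*(-13) = (424/9)*(-13) = -5512/9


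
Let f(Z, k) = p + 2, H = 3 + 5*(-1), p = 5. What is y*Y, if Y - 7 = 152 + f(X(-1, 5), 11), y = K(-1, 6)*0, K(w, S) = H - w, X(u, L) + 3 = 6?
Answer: 0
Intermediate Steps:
H = -2 (H = 3 - 5 = -2)
X(u, L) = 3 (X(u, L) = -3 + 6 = 3)
f(Z, k) = 7 (f(Z, k) = 5 + 2 = 7)
K(w, S) = -2 - w
y = 0 (y = (-2 - 1*(-1))*0 = (-2 + 1)*0 = -1*0 = 0)
Y = 166 (Y = 7 + (152 + 7) = 7 + 159 = 166)
y*Y = 0*166 = 0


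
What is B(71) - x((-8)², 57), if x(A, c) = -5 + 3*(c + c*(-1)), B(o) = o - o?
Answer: 5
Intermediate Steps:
B(o) = 0
x(A, c) = -5 (x(A, c) = -5 + 3*(c - c) = -5 + 3*0 = -5 + 0 = -5)
B(71) - x((-8)², 57) = 0 - 1*(-5) = 0 + 5 = 5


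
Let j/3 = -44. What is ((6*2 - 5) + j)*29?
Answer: -3625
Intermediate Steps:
j = -132 (j = 3*(-44) = -132)
((6*2 - 5) + j)*29 = ((6*2 - 5) - 132)*29 = ((12 - 5) - 132)*29 = (7 - 132)*29 = -125*29 = -3625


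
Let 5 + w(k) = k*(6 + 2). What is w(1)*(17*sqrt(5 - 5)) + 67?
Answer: 67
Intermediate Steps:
w(k) = -5 + 8*k (w(k) = -5 + k*(6 + 2) = -5 + k*8 = -5 + 8*k)
w(1)*(17*sqrt(5 - 5)) + 67 = (-5 + 8*1)*(17*sqrt(5 - 5)) + 67 = (-5 + 8)*(17*sqrt(0)) + 67 = 3*(17*0) + 67 = 3*0 + 67 = 0 + 67 = 67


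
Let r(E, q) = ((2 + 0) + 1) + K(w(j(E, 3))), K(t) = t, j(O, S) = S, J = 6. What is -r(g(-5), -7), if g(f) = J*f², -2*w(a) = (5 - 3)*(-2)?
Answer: -5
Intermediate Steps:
w(a) = 2 (w(a) = -(5 - 3)*(-2)/2 = -(-2) = -½*(-4) = 2)
g(f) = 6*f²
r(E, q) = 5 (r(E, q) = ((2 + 0) + 1) + 2 = (2 + 1) + 2 = 3 + 2 = 5)
-r(g(-5), -7) = -1*5 = -5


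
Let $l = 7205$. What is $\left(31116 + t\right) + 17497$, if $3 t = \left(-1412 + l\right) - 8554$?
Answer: $\frac{143078}{3} \approx 47693.0$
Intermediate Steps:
$t = - \frac{2761}{3}$ ($t = \frac{\left(-1412 + 7205\right) - 8554}{3} = \frac{5793 - 8554}{3} = \frac{1}{3} \left(-2761\right) = - \frac{2761}{3} \approx -920.33$)
$\left(31116 + t\right) + 17497 = \left(31116 - \frac{2761}{3}\right) + 17497 = \frac{90587}{3} + 17497 = \frac{143078}{3}$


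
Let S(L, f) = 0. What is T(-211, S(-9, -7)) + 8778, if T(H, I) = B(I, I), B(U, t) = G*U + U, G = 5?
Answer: 8778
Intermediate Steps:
B(U, t) = 6*U (B(U, t) = 5*U + U = 6*U)
T(H, I) = 6*I
T(-211, S(-9, -7)) + 8778 = 6*0 + 8778 = 0 + 8778 = 8778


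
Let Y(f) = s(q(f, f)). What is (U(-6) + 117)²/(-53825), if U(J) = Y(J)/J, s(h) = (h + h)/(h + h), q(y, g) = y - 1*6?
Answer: -491401/1937700 ≈ -0.25360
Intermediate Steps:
q(y, g) = -6 + y (q(y, g) = y - 6 = -6 + y)
s(h) = 1 (s(h) = (2*h)/((2*h)) = (2*h)*(1/(2*h)) = 1)
Y(f) = 1
U(J) = 1/J
(U(-6) + 117)²/(-53825) = (1/(-6) + 117)²/(-53825) = (-⅙ + 117)²*(-1/53825) = (701/6)²*(-1/53825) = (491401/36)*(-1/53825) = -491401/1937700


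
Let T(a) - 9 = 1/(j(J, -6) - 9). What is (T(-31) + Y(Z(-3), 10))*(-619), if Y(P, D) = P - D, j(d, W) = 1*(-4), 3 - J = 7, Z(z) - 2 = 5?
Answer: -47663/13 ≈ -3666.4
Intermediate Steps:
Z(z) = 7 (Z(z) = 2 + 5 = 7)
J = -4 (J = 3 - 1*7 = 3 - 7 = -4)
j(d, W) = -4
T(a) = 116/13 (T(a) = 9 + 1/(-4 - 9) = 9 + 1/(-13) = 9 - 1/13 = 116/13)
(T(-31) + Y(Z(-3), 10))*(-619) = (116/13 + (7 - 1*10))*(-619) = (116/13 + (7 - 10))*(-619) = (116/13 - 3)*(-619) = (77/13)*(-619) = -47663/13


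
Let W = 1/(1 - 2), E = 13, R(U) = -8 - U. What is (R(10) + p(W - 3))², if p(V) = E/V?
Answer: 7225/16 ≈ 451.56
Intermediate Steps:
W = -1 (W = 1/(-1) = -1)
p(V) = 13/V
(R(10) + p(W - 3))² = ((-8 - 1*10) + 13/(-1 - 3))² = ((-8 - 10) + 13/(-4))² = (-18 + 13*(-¼))² = (-18 - 13/4)² = (-85/4)² = 7225/16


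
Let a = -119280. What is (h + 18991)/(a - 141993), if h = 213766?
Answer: -232757/261273 ≈ -0.89086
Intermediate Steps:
(h + 18991)/(a - 141993) = (213766 + 18991)/(-119280 - 141993) = 232757/(-261273) = 232757*(-1/261273) = -232757/261273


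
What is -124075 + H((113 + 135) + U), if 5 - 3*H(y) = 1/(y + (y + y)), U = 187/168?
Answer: -5192593092/41851 ≈ -1.2407e+5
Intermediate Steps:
U = 187/168 (U = 187*(1/168) = 187/168 ≈ 1.1131)
H(y) = 5/3 - 1/(9*y) (H(y) = 5/3 - 1/(3*(y + (y + y))) = 5/3 - 1/(3*(y + 2*y)) = 5/3 - 1/(3*y)/3 = 5/3 - 1/(9*y))
-124075 + H((113 + 135) + U) = -124075 + (-1 + 15*((113 + 135) + 187/168))/(9*((113 + 135) + 187/168)) = -124075 + (-1 + 15*(248 + 187/168))/(9*(248 + 187/168)) = -124075 + (-1 + 15*(41851/168))/(9*(41851/168)) = -124075 + (⅑)*(168/41851)*(-1 + 209255/56) = -124075 + (⅑)*(168/41851)*(209199/56) = -124075 + 69733/41851 = -5192593092/41851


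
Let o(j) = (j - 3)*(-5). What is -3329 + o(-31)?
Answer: -3159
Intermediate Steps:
o(j) = 15 - 5*j (o(j) = (-3 + j)*(-5) = 15 - 5*j)
-3329 + o(-31) = -3329 + (15 - 5*(-31)) = -3329 + (15 + 155) = -3329 + 170 = -3159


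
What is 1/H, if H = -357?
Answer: -1/357 ≈ -0.0028011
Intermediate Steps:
1/H = 1/(-357) = -1/357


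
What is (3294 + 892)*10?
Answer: 41860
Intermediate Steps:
(3294 + 892)*10 = 4186*10 = 41860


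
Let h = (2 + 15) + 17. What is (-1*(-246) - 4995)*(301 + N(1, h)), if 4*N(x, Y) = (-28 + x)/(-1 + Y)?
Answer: -62853015/44 ≈ -1.4285e+6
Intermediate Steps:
h = 34 (h = 17 + 17 = 34)
N(x, Y) = (-28 + x)/(4*(-1 + Y)) (N(x, Y) = ((-28 + x)/(-1 + Y))/4 = (-28 + x)/(4*(-1 + Y)))
(-1*(-246) - 4995)*(301 + N(1, h)) = (-1*(-246) - 4995)*(301 + (-28 + 1)/(4*(-1 + 34))) = (246 - 4995)*(301 + (¼)*(-27)/33) = -4749*(301 + (¼)*(1/33)*(-27)) = -4749*(301 - 9/44) = -4749*13235/44 = -62853015/44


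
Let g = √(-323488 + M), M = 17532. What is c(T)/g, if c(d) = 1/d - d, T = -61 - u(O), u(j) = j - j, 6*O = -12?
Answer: -1860*I*√1561/666547 ≈ -0.11025*I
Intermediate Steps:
O = -2 (O = (⅙)*(-12) = -2)
u(j) = 0
T = -61 (T = -61 - 1*0 = -61 + 0 = -61)
g = 14*I*√1561 (g = √(-323488 + 17532) = √(-305956) = 14*I*√1561 ≈ 553.13*I)
c(T)/g = (1/(-61) - 1*(-61))/((14*I*√1561)) = (-1/61 + 61)*(-I*√1561/21854) = 3720*(-I*√1561/21854)/61 = -1860*I*√1561/666547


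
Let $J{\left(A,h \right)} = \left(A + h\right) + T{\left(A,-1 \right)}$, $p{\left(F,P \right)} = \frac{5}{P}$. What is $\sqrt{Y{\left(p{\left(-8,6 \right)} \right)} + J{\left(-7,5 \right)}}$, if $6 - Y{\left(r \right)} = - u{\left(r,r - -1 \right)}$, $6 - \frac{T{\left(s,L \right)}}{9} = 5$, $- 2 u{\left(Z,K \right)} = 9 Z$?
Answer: $\frac{\sqrt{37}}{2} \approx 3.0414$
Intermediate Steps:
$u{\left(Z,K \right)} = - \frac{9 Z}{2}$
$T{\left(s,L \right)} = 9$ ($T{\left(s,L \right)} = 54 - 45 = 9$)
$Y{\left(r \right)} = 6 - \frac{9 r}{2}$ ($Y{\left(r \right)} = 6 - - \frac{\left(-9\right) r}{2} = 6 - \frac{9 r}{2}$)
$J{\left(A,h \right)} = 9 + A + h$ ($J{\left(A,h \right)} = \left(A + h\right) + 9 = 9 + A + h$)
$\sqrt{Y{\left(p{\left(-8,6 \right)} \right)} + J{\left(-7,5 \right)}} = \sqrt{\left(6 - \frac{9 \cdot \frac{5}{6}}{2}\right) + \left(9 - 7 + 5\right)} = \sqrt{\left(6 - \frac{9 \cdot 5 \cdot \frac{1}{6}}{2}\right) + 7} = \sqrt{\left(6 - \frac{15}{4}\right) + 7} = \sqrt{\frac{9}{4} + 7} = \sqrt{\frac{37}{4}} = \frac{\sqrt{37}}{2}$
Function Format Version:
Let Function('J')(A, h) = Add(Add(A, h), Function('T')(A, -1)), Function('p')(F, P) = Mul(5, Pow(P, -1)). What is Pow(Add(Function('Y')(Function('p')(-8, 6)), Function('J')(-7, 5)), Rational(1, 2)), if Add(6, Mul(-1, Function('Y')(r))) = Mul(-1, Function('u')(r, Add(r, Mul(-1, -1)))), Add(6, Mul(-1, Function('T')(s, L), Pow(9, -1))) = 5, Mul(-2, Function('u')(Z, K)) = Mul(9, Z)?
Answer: Mul(Rational(1, 2), Pow(37, Rational(1, 2))) ≈ 3.0414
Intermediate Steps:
Function('u')(Z, K) = Mul(Rational(-9, 2), Z) (Function('u')(Z, K) = Mul(Rational(-1, 2), Mul(9, Z)) = Mul(Rational(-9, 2), Z))
Function('T')(s, L) = 9 (Function('T')(s, L) = Add(54, Mul(-9, 5)) = Add(54, -45) = 9)
Function('Y')(r) = Add(6, Mul(Rational(-9, 2), r)) (Function('Y')(r) = Add(6, Mul(-1, Mul(-1, Mul(Rational(-9, 2), r)))) = Add(6, Mul(-1, Mul(Rational(9, 2), r))) = Add(6, Mul(Rational(-9, 2), r)))
Function('J')(A, h) = Add(9, A, h) (Function('J')(A, h) = Add(Add(A, h), 9) = Add(9, A, h))
Pow(Add(Function('Y')(Function('p')(-8, 6)), Function('J')(-7, 5)), Rational(1, 2)) = Pow(Add(Add(6, Mul(Rational(-9, 2), Mul(5, Pow(6, -1)))), Add(9, -7, 5)), Rational(1, 2)) = Pow(Add(Add(6, Mul(Rational(-9, 2), Mul(5, Rational(1, 6)))), 7), Rational(1, 2)) = Pow(Add(Add(6, Mul(Rational(-9, 2), Rational(5, 6))), 7), Rational(1, 2)) = Pow(Add(Add(6, Rational(-15, 4)), 7), Rational(1, 2)) = Pow(Add(Rational(9, 4), 7), Rational(1, 2)) = Pow(Rational(37, 4), Rational(1, 2)) = Mul(Rational(1, 2), Pow(37, Rational(1, 2)))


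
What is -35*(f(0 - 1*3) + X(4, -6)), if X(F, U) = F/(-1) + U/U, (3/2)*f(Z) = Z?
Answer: 175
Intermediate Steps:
f(Z) = 2*Z/3
X(F, U) = 1 - F (X(F, U) = F*(-1) + 1 = -F + 1 = 1 - F)
-35*(f(0 - 1*3) + X(4, -6)) = -35*(2*(0 - 1*3)/3 + (1 - 1*4)) = -35*(2*(0 - 3)/3 + (1 - 4)) = -35*((⅔)*(-3) - 3) = -35*(-2 - 3) = -35*(-5) = 175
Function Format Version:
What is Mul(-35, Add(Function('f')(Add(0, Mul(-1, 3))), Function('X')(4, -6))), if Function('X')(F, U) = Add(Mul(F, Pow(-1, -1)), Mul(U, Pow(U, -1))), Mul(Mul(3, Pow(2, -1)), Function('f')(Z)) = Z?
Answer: 175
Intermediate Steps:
Function('f')(Z) = Mul(Rational(2, 3), Z)
Function('X')(F, U) = Add(1, Mul(-1, F)) (Function('X')(F, U) = Add(Mul(F, -1), 1) = Add(Mul(-1, F), 1) = Add(1, Mul(-1, F)))
Mul(-35, Add(Function('f')(Add(0, Mul(-1, 3))), Function('X')(4, -6))) = Mul(-35, Add(Mul(Rational(2, 3), Add(0, Mul(-1, 3))), Add(1, Mul(-1, 4)))) = Mul(-35, Add(Mul(Rational(2, 3), Add(0, -3)), Add(1, -4))) = Mul(-35, Add(Mul(Rational(2, 3), -3), -3)) = Mul(-35, Add(-2, -3)) = Mul(-35, -5) = 175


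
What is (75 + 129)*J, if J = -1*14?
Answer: -2856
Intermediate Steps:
J = -14
(75 + 129)*J = (75 + 129)*(-14) = 204*(-14) = -2856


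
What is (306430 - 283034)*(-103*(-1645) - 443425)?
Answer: -6410270040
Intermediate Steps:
(306430 - 283034)*(-103*(-1645) - 443425) = 23396*(169435 - 443425) = 23396*(-273990) = -6410270040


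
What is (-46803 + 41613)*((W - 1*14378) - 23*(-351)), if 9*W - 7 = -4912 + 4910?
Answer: 98160200/3 ≈ 3.2720e+7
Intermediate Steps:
W = 5/9 (W = 7/9 + (-4912 + 4910)/9 = 7/9 + (⅑)*(-2) = 7/9 - 2/9 = 5/9 ≈ 0.55556)
(-46803 + 41613)*((W - 1*14378) - 23*(-351)) = (-46803 + 41613)*((5/9 - 1*14378) - 23*(-351)) = -5190*((5/9 - 14378) + 8073) = -5190*(-129397/9 + 8073) = -5190*(-56740/9) = 98160200/3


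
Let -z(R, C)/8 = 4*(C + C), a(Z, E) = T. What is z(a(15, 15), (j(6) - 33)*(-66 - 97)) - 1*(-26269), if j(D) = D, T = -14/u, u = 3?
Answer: -255395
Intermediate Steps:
T = -14/3 ≈ -4.6667
a(Z, E) = -14/3
z(R, C) = -64*C (z(R, C) = -32*(C + C) = -32*2*C = -64*C)
z(a(15, 15), (j(6) - 33)*(-66 - 97)) - 1*(-26269) = -64*(6 - 33)*(-66 - 97) - 1*(-26269) = -(-1728)*(-163) + 26269 = -64*4401 + 26269 = -281664 + 26269 = -255395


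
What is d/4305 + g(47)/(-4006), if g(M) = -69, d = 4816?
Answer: 2798563/2463690 ≈ 1.1359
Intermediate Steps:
d/4305 + g(47)/(-4006) = 4816/4305 - 69/(-4006) = 4816*(1/4305) - 69*(-1/4006) = 688/615 + 69/4006 = 2798563/2463690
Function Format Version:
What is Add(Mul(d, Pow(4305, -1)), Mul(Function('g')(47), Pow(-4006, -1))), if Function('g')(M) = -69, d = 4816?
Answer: Rational(2798563, 2463690) ≈ 1.1359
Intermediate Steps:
Add(Mul(d, Pow(4305, -1)), Mul(Function('g')(47), Pow(-4006, -1))) = Add(Mul(4816, Pow(4305, -1)), Mul(-69, Pow(-4006, -1))) = Add(Mul(4816, Rational(1, 4305)), Mul(-69, Rational(-1, 4006))) = Add(Rational(688, 615), Rational(69, 4006)) = Rational(2798563, 2463690)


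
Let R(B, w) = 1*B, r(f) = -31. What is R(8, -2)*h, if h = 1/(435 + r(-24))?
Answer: 2/101 ≈ 0.019802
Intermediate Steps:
R(B, w) = B
h = 1/404 (h = 1/(435 - 31) = 1/404 ≈ 0.0024752)
R(8, -2)*h = 8*(1/404) = 2/101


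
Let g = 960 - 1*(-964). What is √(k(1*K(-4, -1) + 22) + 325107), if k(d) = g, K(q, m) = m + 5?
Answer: √327031 ≈ 571.87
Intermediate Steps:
K(q, m) = 5 + m
g = 1924 (g = 960 + 964 = 1924)
k(d) = 1924
√(k(1*K(-4, -1) + 22) + 325107) = √(1924 + 325107) = √327031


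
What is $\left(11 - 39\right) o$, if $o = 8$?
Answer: $-224$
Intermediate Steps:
$\left(11 - 39\right) o = \left(11 - 39\right) 8 = \left(-28\right) 8 = -224$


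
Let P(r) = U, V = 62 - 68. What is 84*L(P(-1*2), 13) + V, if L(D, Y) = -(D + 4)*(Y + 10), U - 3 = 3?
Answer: -19326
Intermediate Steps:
V = -6
U = 6 (U = 3 + 3 = 6)
P(r) = 6
L(D, Y) = -(4 + D)*(10 + Y)
84*L(P(-1*2), 13) + V = 84*(-40 - 10*6 - 4*13 - 1*6*13) - 6 = 84*(-40 - 60 - 52 - 78) - 6 = 84*(-230) - 6 = -19320 - 6 = -19326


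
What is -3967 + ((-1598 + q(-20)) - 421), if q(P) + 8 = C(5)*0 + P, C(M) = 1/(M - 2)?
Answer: -6014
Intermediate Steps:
C(M) = 1/(-2 + M)
q(P) = -8 + P (q(P) = -8 + (0/(-2 + 5) + P) = -8 + (0/3 + P) = -8 + ((1/3)*0 + P) = -8 + (0 + P) = -8 + P)
-3967 + ((-1598 + q(-20)) - 421) = -3967 + ((-1598 + (-8 - 20)) - 421) = -3967 + ((-1598 - 28) - 421) = -3967 + (-1626 - 421) = -3967 - 2047 = -6014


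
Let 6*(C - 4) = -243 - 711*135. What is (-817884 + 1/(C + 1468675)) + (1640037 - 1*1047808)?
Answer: -327795704854/1452641 ≈ -2.2566e+5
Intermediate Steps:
C = -16034 (C = 4 + (-243 - 711*135)/6 = 4 + (-243 - 95985)/6 = 4 + (1/6)*(-96228) = 4 - 16038 = -16034)
(-817884 + 1/(C + 1468675)) + (1640037 - 1*1047808) = (-817884 + 1/(-16034 + 1468675)) + (1640037 - 1*1047808) = (-817884 + 1/1452641) + (1640037 - 1047808) = (-817884 + 1/1452641) + 592229 = -1188091831643/1452641 + 592229 = -327795704854/1452641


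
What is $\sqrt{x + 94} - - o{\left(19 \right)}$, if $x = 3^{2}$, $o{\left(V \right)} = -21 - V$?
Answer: $-40 + \sqrt{103} \approx -29.851$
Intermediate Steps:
$x = 9$
$\sqrt{x + 94} - - o{\left(19 \right)} = \sqrt{9 + 94} - - (-21 - 19) = \sqrt{103} - - (-21 - 19) = \sqrt{103} - \left(-1\right) \left(-40\right) = \sqrt{103} - 40 = -40 + \sqrt{103}$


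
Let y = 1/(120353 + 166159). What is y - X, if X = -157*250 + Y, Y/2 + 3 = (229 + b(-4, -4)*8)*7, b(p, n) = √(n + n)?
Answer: 10328757601/286512 - 224*I*√2 ≈ 36050.0 - 316.78*I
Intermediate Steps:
b(p, n) = √2*√n (b(p, n) = √(2*n) = √2*√n)
y = 1/286512 ≈ 3.4903e-6
Y = 3200 + 224*I*√2 (Y = -6 + 2*((229 + (√2*√(-4))*8)*7) = -6 + 2*((229 + (√2*(2*I))*8)*7) = -6 + 2*((229 + (2*I*√2)*8)*7) = -6 + 2*((229 + 16*I*√2)*7) = -6 + 2*(1603 + 112*I*√2) = -6 + (3206 + 224*I*√2) = 3200 + 224*I*√2 ≈ 3200.0 + 316.78*I)
X = -36050 + 224*I*√2 (X = -157*250 + (3200 + 224*I*√2) = -39250 + (3200 + 224*I*√2) = -36050 + 224*I*√2 ≈ -36050.0 + 316.78*I)
y - X = 1/286512 - (-36050 + 224*I*√2) = 1/286512 + (36050 - 224*I*√2) = 10328757601/286512 - 224*I*√2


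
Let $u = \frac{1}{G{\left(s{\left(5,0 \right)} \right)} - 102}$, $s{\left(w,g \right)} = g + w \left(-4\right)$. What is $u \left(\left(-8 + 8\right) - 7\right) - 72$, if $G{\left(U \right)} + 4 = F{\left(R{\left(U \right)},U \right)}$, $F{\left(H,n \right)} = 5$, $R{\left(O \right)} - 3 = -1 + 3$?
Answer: $- \frac{7265}{101} \approx -71.931$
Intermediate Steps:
$R{\left(O \right)} = 5$ ($R{\left(O \right)} = 3 + \left(-1 + 3\right) = 3 + 2 = 5$)
$s{\left(w,g \right)} = g - 4 w$
$G{\left(U \right)} = 1$ ($G{\left(U \right)} = -4 + 5 = 1$)
$u = - \frac{1}{101}$ ($u = \frac{1}{1 - 102} = \frac{1}{-101} = - \frac{1}{101} \approx -0.009901$)
$u \left(\left(-8 + 8\right) - 7\right) - 72 = - \frac{\left(-8 + 8\right) - 7}{101} - 72 = - \frac{0 - 7}{101} - 72 = \left(- \frac{1}{101}\right) \left(-7\right) - 72 = \frac{7}{101} - 72 = - \frac{7265}{101}$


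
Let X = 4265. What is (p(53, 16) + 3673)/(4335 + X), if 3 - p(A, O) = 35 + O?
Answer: 145/344 ≈ 0.42151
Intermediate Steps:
p(A, O) = -32 - O (p(A, O) = 3 - (35 + O) = 3 + (-35 - O) = -32 - O)
(p(53, 16) + 3673)/(4335 + X) = ((-32 - 1*16) + 3673)/(4335 + 4265) = ((-32 - 16) + 3673)/8600 = (-48 + 3673)*(1/8600) = 3625*(1/8600) = 145/344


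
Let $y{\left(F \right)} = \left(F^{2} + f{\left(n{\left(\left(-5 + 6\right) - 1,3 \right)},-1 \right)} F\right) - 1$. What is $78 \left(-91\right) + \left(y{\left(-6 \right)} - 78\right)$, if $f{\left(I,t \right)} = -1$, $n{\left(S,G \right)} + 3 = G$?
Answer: $-7135$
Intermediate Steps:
$n{\left(S,G \right)} = -3 + G$
$y{\left(F \right)} = -1 + F^{2} - F$ ($y{\left(F \right)} = \left(F^{2} - F\right) - 1 = -1 + F^{2} - F$)
$78 \left(-91\right) + \left(y{\left(-6 \right)} - 78\right) = 78 \left(-91\right) - 37 = -7098 + \left(\left(-1 + 36 + 6\right) - 78\right) = -7098 + \left(41 - 78\right) = -7098 - 37 = -7135$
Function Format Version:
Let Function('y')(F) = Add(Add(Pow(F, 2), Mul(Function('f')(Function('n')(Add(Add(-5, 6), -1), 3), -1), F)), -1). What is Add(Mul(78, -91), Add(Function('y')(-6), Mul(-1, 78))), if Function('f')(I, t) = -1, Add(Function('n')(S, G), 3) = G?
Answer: -7135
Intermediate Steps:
Function('n')(S, G) = Add(-3, G)
Function('y')(F) = Add(-1, Pow(F, 2), Mul(-1, F)) (Function('y')(F) = Add(Add(Pow(F, 2), Mul(-1, F)), -1) = Add(-1, Pow(F, 2), Mul(-1, F)))
Add(Mul(78, -91), Add(Function('y')(-6), Mul(-1, 78))) = Add(Mul(78, -91), Add(Add(-1, Pow(-6, 2), Mul(-1, -6)), Mul(-1, 78))) = Add(-7098, Add(Add(-1, 36, 6), -78)) = Add(-7098, Add(41, -78)) = Add(-7098, -37) = -7135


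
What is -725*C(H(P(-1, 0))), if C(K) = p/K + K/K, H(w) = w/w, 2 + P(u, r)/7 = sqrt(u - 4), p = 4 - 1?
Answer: -2900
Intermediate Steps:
p = 3
P(u, r) = -14 + 7*sqrt(-4 + u) (P(u, r) = -14 + 7*sqrt(u - 4) = -14 + 7*sqrt(-4 + u))
H(w) = 1
C(K) = 1 + 3/K (C(K) = 3/K + K/K = 3/K + 1 = 1 + 3/K)
-725*C(H(P(-1, 0))) = -725*(3 + 1)/1 = -725*4 = -2900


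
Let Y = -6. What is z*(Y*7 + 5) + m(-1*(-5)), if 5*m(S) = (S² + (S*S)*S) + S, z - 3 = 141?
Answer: -5297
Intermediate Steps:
z = 144 (z = 3 + 141 = 144)
m(S) = S/5 + S²/5 + S³/5 (m(S) = ((S² + (S*S)*S) + S)/5 = ((S² + S²*S) + S)/5 = ((S² + S³) + S)/5 = (S + S² + S³)/5 = S/5 + S²/5 + S³/5)
z*(Y*7 + 5) + m(-1*(-5)) = 144*(-6*7 + 5) + (-1*(-5))*(1 - 1*(-5) + (-1*(-5))²)/5 = 144*(-42 + 5) + (⅕)*5*(1 + 5 + 5²) = 144*(-37) + (⅕)*5*(1 + 5 + 25) = -5328 + (⅕)*5*31 = -5328 + 31 = -5297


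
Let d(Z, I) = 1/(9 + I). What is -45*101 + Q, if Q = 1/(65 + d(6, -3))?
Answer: -1777089/391 ≈ -4545.0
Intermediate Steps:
Q = 6/391 (Q = 1/(65 + 1/(9 - 3)) = 1/(65 + 1/6) = 1/(391/6) = 6/391 ≈ 0.015345)
-45*101 + Q = -45*101 + 6/391 = -4545 + 6/391 = -1777089/391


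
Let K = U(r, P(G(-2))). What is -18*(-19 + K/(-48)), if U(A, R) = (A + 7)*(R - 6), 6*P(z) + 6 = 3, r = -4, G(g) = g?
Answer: 5355/16 ≈ 334.69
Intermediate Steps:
P(z) = -½ (P(z) = -1 + (⅙)*3 = -1 + ½ = -½)
U(A, R) = (-6 + R)*(7 + A) (U(A, R) = (7 + A)*(-6 + R) = (-6 + R)*(7 + A))
K = -39/2 (K = -42 - 6*(-4) + 7*(-½) - 4*(-½) = -42 + 24 - 7/2 + 2 = -39/2 ≈ -19.500)
-18*(-19 + K/(-48)) = -18*(-19 - 39/2/(-48)) = -18*(-19 - 39/2*(-1/48)) = -18*(-19 + 13/32) = -18*(-595/32) = 5355/16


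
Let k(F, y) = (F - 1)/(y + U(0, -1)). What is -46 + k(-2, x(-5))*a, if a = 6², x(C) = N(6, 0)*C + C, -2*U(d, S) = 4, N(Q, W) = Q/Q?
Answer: -37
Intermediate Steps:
N(Q, W) = 1
U(d, S) = -2 (U(d, S) = -½*4 = -2)
x(C) = 2*C (x(C) = 1*C + C = C + C = 2*C)
k(F, y) = (-1 + F)/(-2 + y) (k(F, y) = (F - 1)/(y - 2) = (-1 + F)/(-2 + y))
a = 36
-46 + k(-2, x(-5))*a = -46 + ((-1 - 2)/(-2 + 2*(-5)))*36 = -46 + (-3/(-2 - 10))*36 = -46 + (-3/(-12))*36 = -46 - 1/12*(-3)*36 = -46 + (¼)*36 = -46 + 9 = -37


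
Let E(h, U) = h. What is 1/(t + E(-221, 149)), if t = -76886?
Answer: -1/77107 ≈ -1.2969e-5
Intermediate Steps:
1/(t + E(-221, 149)) = 1/(-76886 - 221) = 1/(-77107) = -1/77107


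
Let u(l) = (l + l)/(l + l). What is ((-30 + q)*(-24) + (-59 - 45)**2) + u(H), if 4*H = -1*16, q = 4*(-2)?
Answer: 11729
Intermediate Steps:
q = -8
H = -4 (H = (-1*16)/4 = (1/4)*(-16) = -4)
u(l) = 1 (u(l) = (2*l)/((2*l)) = (2*l)*(1/(2*l)) = 1)
((-30 + q)*(-24) + (-59 - 45)**2) + u(H) = ((-30 - 8)*(-24) + (-59 - 45)**2) + 1 = (-38*(-24) + (-104)**2) + 1 = (912 + 10816) + 1 = 11728 + 1 = 11729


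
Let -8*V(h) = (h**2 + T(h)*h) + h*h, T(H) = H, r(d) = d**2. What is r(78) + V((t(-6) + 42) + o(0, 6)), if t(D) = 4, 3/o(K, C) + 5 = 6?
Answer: 41469/8 ≈ 5183.6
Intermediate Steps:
o(K, C) = 3 (o(K, C) = 3/(-5 + 6) = 3/1 = 3*1 = 3)
V(h) = -3*h**2/8 (V(h) = -((h**2 + h*h) + h*h)/8 = -((h**2 + h**2) + h**2)/8 = -(2*h**2 + h**2)/8 = -3*h**2/8)
r(78) + V((t(-6) + 42) + o(0, 6)) = 78**2 - 3*((4 + 42) + 3)**2/8 = 6084 - 3*(46 + 3)**2/8 = 6084 - 3/8*49**2 = 6084 - 3/8*2401 = 6084 - 7203/8 = 41469/8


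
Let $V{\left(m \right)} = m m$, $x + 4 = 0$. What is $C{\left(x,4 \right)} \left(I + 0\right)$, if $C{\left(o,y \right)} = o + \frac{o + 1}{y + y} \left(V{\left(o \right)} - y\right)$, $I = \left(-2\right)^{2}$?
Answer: $-34$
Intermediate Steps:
$x = -4$ ($x = -4 + 0 = -4$)
$V{\left(m \right)} = m^{2}$
$I = 4$
$C{\left(o,y \right)} = o + \frac{\left(1 + o\right) \left(o^{2} - y\right)}{2 y}$ ($C{\left(o,y \right)} = o + \frac{o + 1}{y + y} \left(o^{2} - y\right) = o + \frac{1 + o}{2 y} \left(o^{2} - y\right) = o + \frac{\left(1 + o\right) \left(o^{2} - y\right)}{2 y}$)
$C{\left(x,4 \right)} \left(I + 0\right) = \frac{\left(-4\right)^{2} + \left(-4\right)^{3} + 4 \left(-1 - 4\right)}{2 \cdot 4} \left(4 + 0\right) = \frac{1}{2} \cdot \frac{1}{4} \left(16 - 64 + 4 \left(-5\right)\right) 4 = \frac{1}{2} \cdot \frac{1}{4} \left(16 - 64 - 20\right) 4 = \frac{1}{2} \cdot \frac{1}{4} \left(-68\right) 4 = \left(- \frac{17}{2}\right) 4 = -34$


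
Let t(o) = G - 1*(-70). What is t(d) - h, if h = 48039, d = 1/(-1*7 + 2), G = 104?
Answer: -47865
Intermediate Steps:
d = -⅕ (d = 1/(-7 + 2) = 1/(-5) = -⅕ ≈ -0.20000)
t(o) = 174 (t(o) = 104 - 1*(-70) = 104 + 70 = 174)
t(d) - h = 174 - 1*48039 = 174 - 48039 = -47865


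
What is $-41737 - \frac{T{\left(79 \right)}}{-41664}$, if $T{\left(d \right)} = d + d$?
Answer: $- \frac{869465105}{20832} \approx -41737.0$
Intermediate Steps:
$T{\left(d \right)} = 2 d$
$-41737 - \frac{T{\left(79 \right)}}{-41664} = -41737 - \frac{2 \cdot 79}{-41664} = -41737 - 158 \left(- \frac{1}{41664}\right) = -41737 - - \frac{79}{20832} = -41737 + \frac{79}{20832} = - \frac{869465105}{20832}$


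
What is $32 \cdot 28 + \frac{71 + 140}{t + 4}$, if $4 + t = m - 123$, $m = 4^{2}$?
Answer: $\frac{95661}{107} \approx 894.03$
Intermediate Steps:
$m = 16$
$t = -111$ ($t = -4 + \left(16 - 123\right) = -4 - 107 = -111$)
$32 \cdot 28 + \frac{71 + 140}{t + 4} = 32 \cdot 28 + \frac{71 + 140}{-111 + 4} = 896 + \frac{211}{-107} = 896 + 211 \left(- \frac{1}{107}\right) = 896 - \frac{211}{107} = \frac{95661}{107}$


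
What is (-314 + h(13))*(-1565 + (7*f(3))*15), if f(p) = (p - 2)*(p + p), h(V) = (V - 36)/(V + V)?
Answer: 7654845/26 ≈ 2.9442e+5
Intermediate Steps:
h(V) = (-36 + V)/(2*V) (h(V) = (-36 + V)/((2*V)) = (-36 + V)*(1/(2*V)) = (-36 + V)/(2*V))
f(p) = 2*p*(-2 + p) (f(p) = (-2 + p)*(2*p) = 2*p*(-2 + p))
(-314 + h(13))*(-1565 + (7*f(3))*15) = (-314 + (1/2)*(-36 + 13)/13)*(-1565 + (7*(2*3*(-2 + 3)))*15) = (-314 + (1/2)*(1/13)*(-23))*(-1565 + (7*(2*3*1))*15) = (-314 - 23/26)*(-1565 + (7*6)*15) = -8187*(-1565 + 42*15)/26 = -8187*(-1565 + 630)/26 = -8187/26*(-935) = 7654845/26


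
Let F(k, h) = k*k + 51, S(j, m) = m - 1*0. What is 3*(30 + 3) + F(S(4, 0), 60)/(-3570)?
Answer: 6929/70 ≈ 98.986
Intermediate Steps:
S(j, m) = m (S(j, m) = m + 0 = m)
F(k, h) = 51 + k**2 (F(k, h) = k**2 + 51 = 51 + k**2)
3*(30 + 3) + F(S(4, 0), 60)/(-3570) = 3*(30 + 3) + (51 + 0**2)/(-3570) = 3*33 + (51 + 0)*(-1/3570) = 99 + 51*(-1/3570) = 99 - 1/70 = 6929/70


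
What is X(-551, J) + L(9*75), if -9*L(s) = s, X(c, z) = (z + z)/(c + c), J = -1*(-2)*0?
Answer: -75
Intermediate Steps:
J = 0 (J = 2*0 = 0)
X(c, z) = z/c (X(c, z) = (2*z)/((2*c)) = (2*z)*(1/(2*c)) = z/c)
L(s) = -s/9
X(-551, J) + L(9*75) = 0/(-551) - 75 = 0*(-1/551) - ⅑*675 = 0 - 75 = -75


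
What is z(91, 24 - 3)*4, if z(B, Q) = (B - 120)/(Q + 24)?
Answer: -116/45 ≈ -2.5778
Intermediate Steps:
z(B, Q) = (-120 + B)/(24 + Q)
z(91, 24 - 3)*4 = ((-120 + 91)/(24 + (24 - 3)))*4 = (-29/(24 + 21))*4 = (-29/45)*4 = ((1/45)*(-29))*4 = -29/45*4 = -116/45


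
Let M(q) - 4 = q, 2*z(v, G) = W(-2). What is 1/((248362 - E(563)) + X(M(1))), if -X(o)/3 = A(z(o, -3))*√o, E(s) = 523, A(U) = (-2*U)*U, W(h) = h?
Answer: 82613/20474723247 - 2*√5/20474723247 ≈ 4.0347e-6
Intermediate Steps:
z(v, G) = -1 (z(v, G) = (½)*(-2) = -1)
A(U) = -2*U²
M(q) = 4 + q
X(o) = 6*√o (X(o) = -3*(-2*(-1)²)*√o = -3*(-2*1)*√o = -(-6)*√o = 6*√o)
1/((248362 - E(563)) + X(M(1))) = 1/((248362 - 1*523) + 6*√(4 + 1)) = 1/((248362 - 523) + 6*√5) = 1/(247839 + 6*√5)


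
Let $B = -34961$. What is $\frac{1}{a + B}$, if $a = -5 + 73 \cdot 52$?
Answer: $- \frac{1}{31170} \approx -3.2082 \cdot 10^{-5}$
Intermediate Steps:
$a = 3791$ ($a = -5 + 3796 = 3791$)
$\frac{1}{a + B} = \frac{1}{3791 - 34961} = \frac{1}{-31170} = - \frac{1}{31170}$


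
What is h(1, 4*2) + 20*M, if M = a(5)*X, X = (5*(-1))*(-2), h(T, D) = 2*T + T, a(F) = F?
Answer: 1003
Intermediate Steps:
h(T, D) = 3*T
X = 10 (X = -5*(-2) = 10)
M = 50 (M = 5*10 = 50)
h(1, 4*2) + 20*M = 3*1 + 20*50 = 3 + 1000 = 1003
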